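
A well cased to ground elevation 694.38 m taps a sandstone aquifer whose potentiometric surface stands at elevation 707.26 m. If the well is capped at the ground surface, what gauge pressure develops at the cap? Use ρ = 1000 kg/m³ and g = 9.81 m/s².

P ≈ 126 kPa

Head above the cap: Δh = 707.26 − 694.38 = 12.88 m.
P = ρgΔh = 1000 × 9.81 × 12.88 = 126353 Pa ≈ 126 kPa.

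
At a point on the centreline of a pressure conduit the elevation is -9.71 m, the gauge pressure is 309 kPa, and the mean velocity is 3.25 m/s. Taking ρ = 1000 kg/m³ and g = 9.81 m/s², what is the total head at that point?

Pressure head ψ = P/(ρg) = 309×1000 / (1000 × 9.81) = 31.50 m.
Velocity head = v²/(2g) = 3.25² / (2 × 9.81) = 0.538 m.
h = z + ψ + v²/(2g) = -9.71 + 31.50 + 0.538 = 22.33 m.

h ≈ 22.33 m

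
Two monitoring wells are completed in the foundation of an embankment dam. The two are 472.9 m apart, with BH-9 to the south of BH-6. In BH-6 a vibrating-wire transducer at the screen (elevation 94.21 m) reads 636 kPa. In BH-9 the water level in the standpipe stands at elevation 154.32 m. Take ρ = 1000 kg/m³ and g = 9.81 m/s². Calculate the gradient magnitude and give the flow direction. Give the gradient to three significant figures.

i ≈ 0.00998; groundwater flows toward the south

Pressure head at BH-6: ψ = P/(ρg) = 636×1000 / (1000 × 9.81) = 64.83 m.
Total head at BH-6: h = z + ψ = 94.21 + 64.83 = 159.04 m.
Total head at BH-9: h = 154.32 m (water level in the piezometer is the total head).
Head difference: h(BH-6) − h(BH-9) = 159.04 − 154.32 = 4.72 m.
Hydraulic gradient: i = |Δh| / L = 4.72 / 472.9 = 0.00998.
Flow is from higher to lower head: from BH-6 toward BH-9, i.e. toward the south.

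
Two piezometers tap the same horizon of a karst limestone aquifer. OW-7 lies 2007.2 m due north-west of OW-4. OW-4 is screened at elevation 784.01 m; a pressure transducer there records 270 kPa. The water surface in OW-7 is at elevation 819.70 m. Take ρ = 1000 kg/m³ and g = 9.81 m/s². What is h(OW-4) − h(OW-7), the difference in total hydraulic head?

Δh ≈ -8.17 m

Pressure head at OW-4: ψ = P/(ρg) = 270×1000 / (1000 × 9.81) = 27.52 m.
Total head at OW-4: h = z + ψ = 784.01 + 27.52 = 811.53 m.
Total head at OW-7: h = 819.70 m (water level in the piezometer is the total head).
Head difference: h(OW-4) − h(OW-7) = 811.53 − 819.70 = -8.17 m.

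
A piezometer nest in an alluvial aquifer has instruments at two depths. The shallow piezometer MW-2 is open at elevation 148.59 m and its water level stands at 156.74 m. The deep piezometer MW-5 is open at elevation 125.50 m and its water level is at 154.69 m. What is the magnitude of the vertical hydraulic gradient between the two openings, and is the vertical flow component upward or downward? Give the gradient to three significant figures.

|i_v| ≈ 0.0888; vertical flow is downward

Total head at MW-2: h = 156.74 m (water level in the standpipe).
Total head at MW-5: h = 154.69 m.
Δh = h(MW-2) − h(MW-5) = 156.74 − 154.69 = 2.05 m.
Vertical separation Δz = 148.59 − 125.50 = 23.09 m.
|i_v| = |Δh| / Δz = 2.05 / 23.09 = 0.0888.
Head is higher in the shallow piezometer, so vertical flow is downward (recharge condition).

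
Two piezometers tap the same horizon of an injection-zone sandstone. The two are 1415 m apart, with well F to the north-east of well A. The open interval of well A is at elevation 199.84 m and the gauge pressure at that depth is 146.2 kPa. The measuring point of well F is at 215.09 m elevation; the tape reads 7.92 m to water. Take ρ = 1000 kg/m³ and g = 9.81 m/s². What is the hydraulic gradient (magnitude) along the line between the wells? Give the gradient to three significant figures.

i ≈ 0.00535

Pressure head at well A: ψ = P/(ρg) = 146.2×1000 / (1000 × 9.81) = 14.90 m.
Total head at well A: h = z + ψ = 199.84 + 14.90 = 214.74 m.
Total head at well F: h = 215.09 − 7.92 = 207.17 m.
Head difference: h(well A) − h(well F) = 214.74 − 207.17 = 7.57 m.
Hydraulic gradient: i = |Δh| / L = 7.57 / 1415 = 0.00535.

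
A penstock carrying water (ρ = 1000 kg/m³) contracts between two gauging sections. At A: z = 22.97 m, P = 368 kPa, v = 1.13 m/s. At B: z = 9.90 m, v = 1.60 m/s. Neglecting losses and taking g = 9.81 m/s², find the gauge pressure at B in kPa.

P₂ ≈ 496 kPa

Pressure head at A: ψ₁ = P₁/(ρg) = 368×1000 / (1000 × 9.81) = 37.51 m.
Velocity heads: v₁²/2g = 1.13²/19.62 = 0.065 m; v₂²/2g = 1.60²/19.62 = 0.130 m.
Total head H = z₁ + ψ₁ + v₁²/2g = 22.97 + 37.51 + 0.065 = 60.54 m.
ψ₂ = H − z₂ − v₂²/2g = 60.54 − 9.90 − 0.130 = 50.51 m.
P₂ = ρgψ₂ = 1000 × 9.81 × 50.51 ≈ 496 kPa.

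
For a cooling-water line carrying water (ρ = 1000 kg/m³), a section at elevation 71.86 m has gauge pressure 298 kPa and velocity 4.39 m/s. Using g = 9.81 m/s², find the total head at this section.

h ≈ 103.22 m

Pressure head ψ = P/(ρg) = 298×1000 / (1000 × 9.81) = 30.38 m.
Velocity head = v²/(2g) = 4.39² / (2 × 9.81) = 0.982 m.
h = z + ψ + v²/(2g) = 71.86 + 30.38 + 0.982 = 103.22 m.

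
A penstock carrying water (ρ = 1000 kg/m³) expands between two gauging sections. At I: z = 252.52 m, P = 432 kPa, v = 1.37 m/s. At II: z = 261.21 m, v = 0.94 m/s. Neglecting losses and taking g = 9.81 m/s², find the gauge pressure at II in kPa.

Pressure head at I: ψ₁ = P₁/(ρg) = 432×1000 / (1000 × 9.81) = 44.04 m.
Velocity heads: v₁²/2g = 1.37²/19.62 = 0.096 m; v₂²/2g = 0.94²/19.62 = 0.045 m.
Total head H = z₁ + ψ₁ + v₁²/2g = 252.52 + 44.04 + 0.096 = 296.66 m.
ψ₂ = H − z₂ − v₂²/2g = 296.66 − 261.21 − 0.045 = 35.41 m.
P₂ = ρgψ₂ = 1000 × 9.81 × 35.41 ≈ 347 kPa.

P₂ ≈ 347 kPa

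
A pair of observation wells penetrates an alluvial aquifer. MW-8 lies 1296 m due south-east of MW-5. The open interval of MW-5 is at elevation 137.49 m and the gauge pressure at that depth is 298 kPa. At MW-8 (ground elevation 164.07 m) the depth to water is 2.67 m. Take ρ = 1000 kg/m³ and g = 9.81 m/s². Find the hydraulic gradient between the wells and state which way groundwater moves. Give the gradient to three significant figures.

Pressure head at MW-5: ψ = P/(ρg) = 298×1000 / (1000 × 9.81) = 30.38 m.
Total head at MW-5: h = z + ψ = 137.49 + 30.38 = 167.87 m.
Total head at MW-8: h = 164.07 − 2.67 = 161.40 m.
Head difference: h(MW-5) − h(MW-8) = 167.87 − 161.40 = 6.47 m.
Hydraulic gradient: i = |Δh| / L = 6.47 / 1296 = 0.00499.
Flow is from higher to lower head: from MW-5 toward MW-8, i.e. toward the south-east.

i ≈ 0.00499; groundwater flows toward the south-east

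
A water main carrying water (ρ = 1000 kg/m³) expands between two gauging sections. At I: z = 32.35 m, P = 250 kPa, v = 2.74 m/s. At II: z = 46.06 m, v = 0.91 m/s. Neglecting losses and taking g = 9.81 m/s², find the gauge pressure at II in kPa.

P₂ ≈ 119 kPa

Pressure head at I: ψ₁ = P₁/(ρg) = 250×1000 / (1000 × 9.81) = 25.48 m.
Velocity heads: v₁²/2g = 2.74²/19.62 = 0.383 m; v₂²/2g = 0.91²/19.62 = 0.042 m.
Total head H = z₁ + ψ₁ + v₁²/2g = 32.35 + 25.48 + 0.383 = 58.21 m.
ψ₂ = H − z₂ − v₂²/2g = 58.21 − 46.06 − 0.042 = 12.11 m.
P₂ = ρgψ₂ = 1000 × 9.81 × 12.11 ≈ 119 kPa.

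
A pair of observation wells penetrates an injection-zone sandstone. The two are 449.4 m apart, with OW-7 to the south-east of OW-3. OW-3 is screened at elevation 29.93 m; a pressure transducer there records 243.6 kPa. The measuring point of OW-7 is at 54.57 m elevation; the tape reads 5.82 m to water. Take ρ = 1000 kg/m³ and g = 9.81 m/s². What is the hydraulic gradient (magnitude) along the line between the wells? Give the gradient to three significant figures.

Pressure head at OW-3: ψ = P/(ρg) = 243.6×1000 / (1000 × 9.81) = 24.83 m.
Total head at OW-3: h = z + ψ = 29.93 + 24.83 = 54.76 m.
Total head at OW-7: h = 54.57 − 5.82 = 48.75 m.
Head difference: h(OW-3) − h(OW-7) = 54.76 − 48.75 = 6.01 m.
Hydraulic gradient: i = |Δh| / L = 6.01 / 449.4 = 0.0134.

i ≈ 0.0134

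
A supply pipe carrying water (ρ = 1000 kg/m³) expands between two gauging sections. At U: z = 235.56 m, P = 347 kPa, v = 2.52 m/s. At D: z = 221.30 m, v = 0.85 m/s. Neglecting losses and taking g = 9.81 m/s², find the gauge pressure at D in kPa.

Pressure head at U: ψ₁ = P₁/(ρg) = 347×1000 / (1000 × 9.81) = 35.37 m.
Velocity heads: v₁²/2g = 2.52²/19.62 = 0.324 m; v₂²/2g = 0.85²/19.62 = 0.037 m.
Total head H = z₁ + ψ₁ + v₁²/2g = 235.56 + 35.37 + 0.324 = 271.25 m.
ψ₂ = H − z₂ − v₂²/2g = 271.25 − 221.30 − 0.037 = 49.91 m.
P₂ = ρgψ₂ = 1000 × 9.81 × 49.91 ≈ 490 kPa.

P₂ ≈ 490 kPa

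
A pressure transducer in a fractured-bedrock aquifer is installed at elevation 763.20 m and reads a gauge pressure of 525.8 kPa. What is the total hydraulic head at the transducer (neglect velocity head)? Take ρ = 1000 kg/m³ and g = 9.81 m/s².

h ≈ 816.80 m

ψ = P/(ρg) = 525.8×1000 / (1000 × 9.81) = 53.60 m.
h = z + ψ = 763.20 + 53.60 = 816.80 m.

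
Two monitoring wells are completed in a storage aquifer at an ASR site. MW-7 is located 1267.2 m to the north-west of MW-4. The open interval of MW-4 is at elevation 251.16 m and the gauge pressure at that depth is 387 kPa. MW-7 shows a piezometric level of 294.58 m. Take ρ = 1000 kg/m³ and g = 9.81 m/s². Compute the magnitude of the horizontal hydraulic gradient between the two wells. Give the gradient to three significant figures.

Pressure head at MW-4: ψ = P/(ρg) = 387×1000 / (1000 × 9.81) = 39.45 m.
Total head at MW-4: h = z + ψ = 251.16 + 39.45 = 290.61 m.
Total head at MW-7: h = 294.58 m (water level in the piezometer is the total head).
Head difference: h(MW-4) − h(MW-7) = 290.61 − 294.58 = -3.97 m.
Hydraulic gradient: i = |Δh| / L = 3.97 / 1267.2 = 0.00313.

i ≈ 0.00313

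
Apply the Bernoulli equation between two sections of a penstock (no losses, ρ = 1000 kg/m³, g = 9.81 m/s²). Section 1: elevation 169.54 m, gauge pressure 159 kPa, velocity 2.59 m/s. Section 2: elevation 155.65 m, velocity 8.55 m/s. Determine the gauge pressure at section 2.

Pressure head at 1: ψ₁ = P₁/(ρg) = 159×1000 / (1000 × 9.81) = 16.21 m.
Velocity heads: v₁²/2g = 2.59²/19.62 = 0.342 m; v₂²/2g = 8.55²/19.62 = 3.726 m.
Total head H = z₁ + ψ₁ + v₁²/2g = 169.54 + 16.21 + 0.342 = 186.09 m.
ψ₂ = H − z₂ − v₂²/2g = 186.09 − 155.65 − 3.726 = 26.71 m.
P₂ = ρgψ₂ = 1000 × 9.81 × 26.71 ≈ 262 kPa.

P₂ ≈ 262 kPa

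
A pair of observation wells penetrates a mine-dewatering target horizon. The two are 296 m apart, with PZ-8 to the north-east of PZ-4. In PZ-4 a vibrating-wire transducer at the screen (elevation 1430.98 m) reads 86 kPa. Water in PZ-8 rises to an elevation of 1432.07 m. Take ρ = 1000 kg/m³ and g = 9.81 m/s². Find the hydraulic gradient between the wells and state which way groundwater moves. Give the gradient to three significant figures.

Pressure head at PZ-4: ψ = P/(ρg) = 86×1000 / (1000 × 9.81) = 8.77 m.
Total head at PZ-4: h = z + ψ = 1430.98 + 8.77 = 1439.75 m.
Total head at PZ-8: h = 1432.07 m (water level in the piezometer is the total head).
Head difference: h(PZ-4) − h(PZ-8) = 1439.75 − 1432.07 = 7.68 m.
Hydraulic gradient: i = |Δh| / L = 7.68 / 296 = 0.0259.
Flow is from higher to lower head: from PZ-4 toward PZ-8, i.e. toward the north-east.

i ≈ 0.0259; groundwater flows toward the north-east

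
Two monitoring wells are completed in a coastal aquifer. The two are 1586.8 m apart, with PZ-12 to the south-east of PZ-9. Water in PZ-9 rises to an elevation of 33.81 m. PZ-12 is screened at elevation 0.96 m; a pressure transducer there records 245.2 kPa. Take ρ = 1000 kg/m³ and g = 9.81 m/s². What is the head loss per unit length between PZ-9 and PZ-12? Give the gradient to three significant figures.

i ≈ 0.00495 m/m

Total head at PZ-9: h = 33.81 m (water level in the piezometer is the total head).
Pressure head at PZ-12: ψ = P/(ρg) = 245.2×1000 / (1000 × 9.81) = 24.99 m.
Total head at PZ-12: h = z + ψ = 0.96 + 24.99 = 25.95 m.
Head difference: h(PZ-9) − h(PZ-12) = 33.81 − 25.95 = 7.86 m.
Hydraulic gradient: i = |Δh| / L = 7.86 / 1586.8 = 0.00495.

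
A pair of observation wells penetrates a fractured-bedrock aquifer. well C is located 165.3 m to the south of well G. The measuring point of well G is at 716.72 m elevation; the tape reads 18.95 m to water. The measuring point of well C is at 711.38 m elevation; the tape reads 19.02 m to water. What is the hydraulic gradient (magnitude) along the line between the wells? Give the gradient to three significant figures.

Total head at well G: h = 716.72 − 18.95 = 697.77 m.
Total head at well C: h = 711.38 − 19.02 = 692.36 m.
Head difference: h(well G) − h(well C) = 697.77 − 692.36 = 5.41 m.
Hydraulic gradient: i = |Δh| / L = 5.41 / 165.3 = 0.0327.

i ≈ 0.0327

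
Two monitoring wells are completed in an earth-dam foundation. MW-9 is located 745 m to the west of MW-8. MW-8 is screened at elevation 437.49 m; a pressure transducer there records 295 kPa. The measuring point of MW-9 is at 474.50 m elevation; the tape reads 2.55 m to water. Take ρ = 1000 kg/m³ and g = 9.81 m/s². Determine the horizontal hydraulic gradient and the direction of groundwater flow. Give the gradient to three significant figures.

i ≈ 0.00589; groundwater flows toward the east

Pressure head at MW-8: ψ = P/(ρg) = 295×1000 / (1000 × 9.81) = 30.07 m.
Total head at MW-8: h = z + ψ = 437.49 + 30.07 = 467.56 m.
Total head at MW-9: h = 474.50 − 2.55 = 471.95 m.
Head difference: h(MW-8) − h(MW-9) = 467.56 − 471.95 = -4.39 m.
Hydraulic gradient: i = |Δh| / L = 4.39 / 745 = 0.00589.
Flow is from higher to lower head: from MW-9 toward MW-8, i.e. toward the east.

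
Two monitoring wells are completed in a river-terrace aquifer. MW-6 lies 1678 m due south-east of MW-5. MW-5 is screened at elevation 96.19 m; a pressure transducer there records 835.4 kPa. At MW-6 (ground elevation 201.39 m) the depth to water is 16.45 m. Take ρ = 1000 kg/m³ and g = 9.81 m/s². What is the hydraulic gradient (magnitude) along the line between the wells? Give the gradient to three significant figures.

i ≈ 0.00214

Pressure head at MW-5: ψ = P/(ρg) = 835.4×1000 / (1000 × 9.81) = 85.16 m.
Total head at MW-5: h = z + ψ = 96.19 + 85.16 = 181.35 m.
Total head at MW-6: h = 201.39 − 16.45 = 184.94 m.
Head difference: h(MW-5) − h(MW-6) = 181.35 − 184.94 = -3.59 m.
Hydraulic gradient: i = |Δh| / L = 3.59 / 1678 = 0.00214.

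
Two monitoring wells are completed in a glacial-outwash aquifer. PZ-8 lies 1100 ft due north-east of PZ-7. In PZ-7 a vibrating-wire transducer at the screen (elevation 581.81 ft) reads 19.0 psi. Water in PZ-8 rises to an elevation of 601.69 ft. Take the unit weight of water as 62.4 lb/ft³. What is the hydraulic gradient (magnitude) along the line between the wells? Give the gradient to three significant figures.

i ≈ 0.0218

Pressure head at PZ-7: ψ = 144·P/γ = 144 × 19.0 / 62.4 = 43.85 ft.
Total head at PZ-7: h = z + ψ = 581.81 + 43.85 = 625.66 ft.
Total head at PZ-8: h = 601.69 ft (water level in the piezometer is the total head).
Head difference: h(PZ-7) − h(PZ-8) = 625.66 − 601.69 = 23.97 ft.
Hydraulic gradient: i = |Δh| / L = 23.97 / 1100 = 0.0218.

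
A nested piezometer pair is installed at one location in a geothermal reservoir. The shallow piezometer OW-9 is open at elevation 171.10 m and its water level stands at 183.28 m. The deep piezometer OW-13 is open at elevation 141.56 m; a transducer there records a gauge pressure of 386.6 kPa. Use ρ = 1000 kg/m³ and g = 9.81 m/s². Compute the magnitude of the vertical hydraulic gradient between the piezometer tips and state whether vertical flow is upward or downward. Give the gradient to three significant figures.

|i_v| ≈ 0.0782; vertical flow is downward

Total head at OW-9: h = 183.28 m (water level in the standpipe).
Pressure head at OW-13: ψ = P/(ρg) = 386.6×1000 / (1000 × 9.81) = 39.41 m.
Total head at OW-13: h = z + ψ = 141.56 + 39.41 = 180.97 m.
Δh = h(OW-9) − h(OW-13) = 183.28 − 180.97 = 2.31 m.
Vertical separation Δz = 171.10 − 141.56 = 29.54 m.
|i_v| = |Δh| / Δz = 2.31 / 29.54 = 0.0782.
Head is higher in the shallow piezometer, so vertical flow is downward (recharge condition).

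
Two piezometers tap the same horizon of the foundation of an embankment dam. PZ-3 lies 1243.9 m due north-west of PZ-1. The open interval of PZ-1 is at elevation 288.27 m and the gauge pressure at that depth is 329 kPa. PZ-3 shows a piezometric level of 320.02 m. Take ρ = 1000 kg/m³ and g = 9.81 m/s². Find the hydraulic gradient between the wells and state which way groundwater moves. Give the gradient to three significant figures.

Pressure head at PZ-1: ψ = P/(ρg) = 329×1000 / (1000 × 9.81) = 33.54 m.
Total head at PZ-1: h = z + ψ = 288.27 + 33.54 = 321.81 m.
Total head at PZ-3: h = 320.02 m (water level in the piezometer is the total head).
Head difference: h(PZ-1) − h(PZ-3) = 321.81 − 320.02 = 1.79 m.
Hydraulic gradient: i = |Δh| / L = 1.79 / 1243.9 = 0.00144.
Flow is from higher to lower head: from PZ-1 toward PZ-3, i.e. toward the north-west.

i ≈ 0.00144; groundwater flows toward the north-west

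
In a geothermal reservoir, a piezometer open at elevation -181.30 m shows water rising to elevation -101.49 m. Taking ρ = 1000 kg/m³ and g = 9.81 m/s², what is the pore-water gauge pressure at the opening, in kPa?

Pressure head ψ = h − z = -101.49 − (-181.30) = 79.81 m.
P = ρgψ = 1000 × 9.81 × 79.81 = 782936 Pa ≈ 783 kPa.

P ≈ 783 kPa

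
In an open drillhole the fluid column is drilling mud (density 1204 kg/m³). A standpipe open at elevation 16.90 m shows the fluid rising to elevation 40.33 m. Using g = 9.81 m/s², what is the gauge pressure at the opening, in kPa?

P ≈ 277 kPa

Pressure head ψ = h − z = 40.33 − 16.90 = 23.43 m.
P = ρgψ = 1204 × 9.81 × 23.43 = 276737 Pa ≈ 277 kPa.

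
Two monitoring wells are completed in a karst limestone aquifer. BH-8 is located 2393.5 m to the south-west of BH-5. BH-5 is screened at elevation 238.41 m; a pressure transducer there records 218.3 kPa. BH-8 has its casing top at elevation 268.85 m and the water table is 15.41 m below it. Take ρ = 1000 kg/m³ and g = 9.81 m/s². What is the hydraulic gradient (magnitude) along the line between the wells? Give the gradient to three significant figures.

Pressure head at BH-5: ψ = P/(ρg) = 218.3×1000 / (1000 × 9.81) = 22.25 m.
Total head at BH-5: h = z + ψ = 238.41 + 22.25 = 260.66 m.
Total head at BH-8: h = 268.85 − 15.41 = 253.44 m.
Head difference: h(BH-5) − h(BH-8) = 260.66 − 253.44 = 7.22 m.
Hydraulic gradient: i = |Δh| / L = 7.22 / 2393.5 = 0.00302.

i ≈ 0.00302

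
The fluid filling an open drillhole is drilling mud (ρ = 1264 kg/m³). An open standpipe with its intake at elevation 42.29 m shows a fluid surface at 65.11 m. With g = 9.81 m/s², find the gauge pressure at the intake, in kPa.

P ≈ 283 kPa

Pressure head ψ = h − z = 65.11 − 42.29 = 22.82 m.
P = ρgψ = 1264 × 9.81 × 22.82 = 282964 Pa ≈ 283 kPa.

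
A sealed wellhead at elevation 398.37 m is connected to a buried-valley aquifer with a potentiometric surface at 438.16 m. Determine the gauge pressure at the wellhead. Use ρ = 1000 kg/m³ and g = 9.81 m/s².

Head above the cap: Δh = 438.16 − 398.37 = 39.79 m.
P = ρgΔh = 1000 × 9.81 × 39.79 = 390340 Pa ≈ 390 kPa.

P ≈ 390 kPa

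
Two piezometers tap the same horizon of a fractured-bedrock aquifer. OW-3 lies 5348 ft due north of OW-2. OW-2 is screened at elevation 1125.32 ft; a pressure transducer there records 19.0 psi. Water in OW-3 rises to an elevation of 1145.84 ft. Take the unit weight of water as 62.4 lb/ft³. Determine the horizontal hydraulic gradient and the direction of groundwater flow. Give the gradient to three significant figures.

Pressure head at OW-2: ψ = 144·P/γ = 144 × 19.0 / 62.4 = 43.85 ft.
Total head at OW-2: h = z + ψ = 1125.32 + 43.85 = 1169.17 ft.
Total head at OW-3: h = 1145.84 ft (water level in the piezometer is the total head).
Head difference: h(OW-2) − h(OW-3) = 1169.17 − 1145.84 = 23.33 ft.
Hydraulic gradient: i = |Δh| / L = 23.33 / 5348 = 0.00436.
Flow is from higher to lower head: from OW-2 toward OW-3, i.e. toward the north.

i ≈ 0.00436; groundwater flows toward the north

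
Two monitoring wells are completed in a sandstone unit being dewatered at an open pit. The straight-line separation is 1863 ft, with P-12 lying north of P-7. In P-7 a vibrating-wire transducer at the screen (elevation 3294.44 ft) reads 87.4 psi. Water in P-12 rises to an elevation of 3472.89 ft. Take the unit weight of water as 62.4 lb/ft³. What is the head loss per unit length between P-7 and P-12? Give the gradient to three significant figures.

Pressure head at P-7: ψ = 144·P/γ = 144 × 87.4 / 62.4 = 201.69 ft.
Total head at P-7: h = z + ψ = 3294.44 + 201.69 = 3496.13 ft.
Total head at P-12: h = 3472.89 ft (water level in the piezometer is the total head).
Head difference: h(P-7) − h(P-12) = 3496.13 − 3472.89 = 23.24 ft.
Hydraulic gradient: i = |Δh| / L = 23.24 / 1863 = 0.0125.

i ≈ 0.0125 ft/ft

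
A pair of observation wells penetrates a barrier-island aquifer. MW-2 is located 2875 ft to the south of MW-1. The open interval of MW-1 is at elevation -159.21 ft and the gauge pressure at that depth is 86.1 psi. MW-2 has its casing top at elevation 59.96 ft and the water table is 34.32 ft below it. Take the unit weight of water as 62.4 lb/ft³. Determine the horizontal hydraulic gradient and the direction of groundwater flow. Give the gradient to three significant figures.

Pressure head at MW-1: ψ = 144·P/γ = 144 × 86.1 / 62.4 = 198.69 ft.
Total head at MW-1: h = z + ψ = -159.21 + 198.69 = 39.48 ft.
Total head at MW-2: h = 59.96 − 34.32 = 25.64 ft.
Head difference: h(MW-1) − h(MW-2) = 39.48 − 25.64 = 13.84 ft.
Hydraulic gradient: i = |Δh| / L = 13.84 / 2875 = 0.00481.
Flow is from higher to lower head: from MW-1 toward MW-2, i.e. toward the south.

i ≈ 0.00481; groundwater flows toward the south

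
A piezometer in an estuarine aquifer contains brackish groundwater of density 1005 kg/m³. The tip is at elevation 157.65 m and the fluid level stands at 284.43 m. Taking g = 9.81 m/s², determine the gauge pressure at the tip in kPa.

P ≈ 1250 kPa

Pressure head ψ = h − z = 284.43 − 157.65 = 126.78 m.
P = ρgψ = 1005 × 9.81 × 126.78 = 1249930 Pa ≈ 1250 kPa.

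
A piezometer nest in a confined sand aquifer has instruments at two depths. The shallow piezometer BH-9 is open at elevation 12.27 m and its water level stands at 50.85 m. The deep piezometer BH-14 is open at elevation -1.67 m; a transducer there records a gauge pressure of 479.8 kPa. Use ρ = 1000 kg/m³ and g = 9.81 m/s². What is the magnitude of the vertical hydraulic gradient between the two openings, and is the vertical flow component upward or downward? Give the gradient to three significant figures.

Total head at BH-9: h = 50.85 m (water level in the standpipe).
Pressure head at BH-14: ψ = P/(ρg) = 479.8×1000 / (1000 × 9.81) = 48.91 m.
Total head at BH-14: h = z + ψ = -1.67 + 48.91 = 47.24 m.
Δh = h(BH-9) − h(BH-14) = 50.85 − 47.24 = 3.61 m.
Vertical separation Δz = 12.27 − (-1.67) = 13.94 m.
|i_v| = |Δh| / Δz = 3.61 / 13.94 = 0.259.
Head is higher in the shallow piezometer, so vertical flow is downward (recharge condition).

|i_v| ≈ 0.259; vertical flow is downward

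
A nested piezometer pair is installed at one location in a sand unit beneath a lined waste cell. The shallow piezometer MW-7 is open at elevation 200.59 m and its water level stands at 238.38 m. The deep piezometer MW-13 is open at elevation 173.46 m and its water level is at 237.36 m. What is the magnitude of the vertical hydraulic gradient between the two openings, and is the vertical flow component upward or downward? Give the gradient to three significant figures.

|i_v| ≈ 0.0376; vertical flow is downward

Total head at MW-7: h = 238.38 m (water level in the standpipe).
Total head at MW-13: h = 237.36 m.
Δh = h(MW-7) − h(MW-13) = 238.38 − 237.36 = 1.02 m.
Vertical separation Δz = 200.59 − 173.46 = 27.13 m.
|i_v| = |Δh| / Δz = 1.02 / 27.13 = 0.0376.
Head is higher in the shallow piezometer, so vertical flow is downward (recharge condition).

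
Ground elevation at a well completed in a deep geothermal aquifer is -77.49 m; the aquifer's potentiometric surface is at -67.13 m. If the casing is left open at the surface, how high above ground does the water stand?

Water rises to the potentiometric surface, so the rise above ground = -67.13 − (-77.49) = 10.36 m.

≈ 10.36 m above ground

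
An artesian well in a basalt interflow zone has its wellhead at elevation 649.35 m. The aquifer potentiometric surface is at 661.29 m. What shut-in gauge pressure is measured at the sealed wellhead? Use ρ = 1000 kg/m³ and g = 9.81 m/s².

P ≈ 117 kPa

Head above the cap: Δh = 661.29 − 649.35 = 11.94 m.
P = ρgΔh = 1000 × 9.81 × 11.94 = 117131 Pa ≈ 117 kPa.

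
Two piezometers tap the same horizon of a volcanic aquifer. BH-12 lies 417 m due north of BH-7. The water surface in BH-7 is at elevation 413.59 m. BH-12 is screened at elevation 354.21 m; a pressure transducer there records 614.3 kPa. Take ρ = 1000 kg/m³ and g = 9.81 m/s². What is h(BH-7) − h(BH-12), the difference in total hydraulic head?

Total head at BH-7: h = 413.59 m (water level in the piezometer is the total head).
Pressure head at BH-12: ψ = P/(ρg) = 614.3×1000 / (1000 × 9.81) = 62.62 m.
Total head at BH-12: h = z + ψ = 354.21 + 62.62 = 416.83 m.
Head difference: h(BH-7) − h(BH-12) = 413.59 − 416.83 = -3.24 m.

Δh ≈ -3.24 m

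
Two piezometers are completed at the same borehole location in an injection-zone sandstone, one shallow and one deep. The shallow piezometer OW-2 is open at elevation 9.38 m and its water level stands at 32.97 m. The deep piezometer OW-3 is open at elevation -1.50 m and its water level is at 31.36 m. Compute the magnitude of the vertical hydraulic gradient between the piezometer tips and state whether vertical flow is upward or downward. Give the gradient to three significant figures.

Total head at OW-2: h = 32.97 m (water level in the standpipe).
Total head at OW-3: h = 31.36 m.
Δh = h(OW-2) − h(OW-3) = 32.97 − 31.36 = 1.61 m.
Vertical separation Δz = 9.38 − (-1.50) = 10.88 m.
|i_v| = |Δh| / Δz = 1.61 / 10.88 = 0.148.
Head is higher in the shallow piezometer, so vertical flow is downward (recharge condition).

|i_v| ≈ 0.148; vertical flow is downward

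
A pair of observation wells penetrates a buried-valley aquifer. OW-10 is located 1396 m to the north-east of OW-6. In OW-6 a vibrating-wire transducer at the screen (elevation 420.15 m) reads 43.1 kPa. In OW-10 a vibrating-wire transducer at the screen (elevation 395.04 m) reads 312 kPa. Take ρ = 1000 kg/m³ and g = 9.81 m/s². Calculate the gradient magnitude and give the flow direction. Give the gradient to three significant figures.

i ≈ 0.00165; groundwater flows toward the south-west

Pressure head at OW-6: ψ = P/(ρg) = 43.1×1000 / (1000 × 9.81) = 4.39 m.
Total head at OW-6: h = z + ψ = 420.15 + 4.39 = 424.54 m.
Pressure head at OW-10: ψ = P/(ρg) = 312×1000 / (1000 × 9.81) = 31.80 m.
Total head at OW-10: h = z + ψ = 395.04 + 31.80 = 426.84 m.
Head difference: h(OW-6) − h(OW-10) = 424.54 − 426.84 = -2.30 m.
Hydraulic gradient: i = |Δh| / L = 2.30 / 1396 = 0.00165.
Flow is from higher to lower head: from OW-10 toward OW-6, i.e. toward the south-west.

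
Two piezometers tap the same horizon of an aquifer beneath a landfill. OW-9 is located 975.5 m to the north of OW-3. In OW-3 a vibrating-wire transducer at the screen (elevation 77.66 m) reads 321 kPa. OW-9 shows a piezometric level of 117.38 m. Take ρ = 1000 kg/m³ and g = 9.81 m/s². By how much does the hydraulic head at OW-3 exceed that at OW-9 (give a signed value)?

Δh ≈ -7.00 m

Pressure head at OW-3: ψ = P/(ρg) = 321×1000 / (1000 × 9.81) = 32.72 m.
Total head at OW-3: h = z + ψ = 77.66 + 32.72 = 110.38 m.
Total head at OW-9: h = 117.38 m (water level in the piezometer is the total head).
Head difference: h(OW-3) − h(OW-9) = 110.38 − 117.38 = -7.00 m.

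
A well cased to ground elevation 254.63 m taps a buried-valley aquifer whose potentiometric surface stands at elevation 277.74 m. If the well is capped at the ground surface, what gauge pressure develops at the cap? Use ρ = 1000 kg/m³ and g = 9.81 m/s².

Head above the cap: Δh = 277.74 − 254.63 = 23.11 m.
P = ρgΔh = 1000 × 9.81 × 23.11 = 226709 Pa ≈ 227 kPa.

P ≈ 227 kPa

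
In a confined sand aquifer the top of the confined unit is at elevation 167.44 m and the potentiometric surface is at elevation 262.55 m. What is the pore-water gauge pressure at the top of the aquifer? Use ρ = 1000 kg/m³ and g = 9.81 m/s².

P ≈ 933 kPa

Pressure head at the aquifer top: ψ = h − z = 262.55 − 167.44 = 95.11 m.
P = ρgψ = 1000 × 9.81 × 95.11 = 933029 Pa ≈ 933 kPa.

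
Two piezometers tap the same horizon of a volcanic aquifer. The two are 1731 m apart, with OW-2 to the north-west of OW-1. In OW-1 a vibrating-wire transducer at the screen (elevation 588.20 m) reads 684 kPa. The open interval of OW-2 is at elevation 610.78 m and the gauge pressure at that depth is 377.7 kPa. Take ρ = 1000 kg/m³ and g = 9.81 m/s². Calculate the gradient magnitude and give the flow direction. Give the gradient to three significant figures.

Pressure head at OW-1: ψ = P/(ρg) = 684×1000 / (1000 × 9.81) = 69.72 m.
Total head at OW-1: h = z + ψ = 588.20 + 69.72 = 657.92 m.
Pressure head at OW-2: ψ = P/(ρg) = 377.7×1000 / (1000 × 9.81) = 38.50 m.
Total head at OW-2: h = z + ψ = 610.78 + 38.50 = 649.28 m.
Head difference: h(OW-1) − h(OW-2) = 657.92 − 649.28 = 8.64 m.
Hydraulic gradient: i = |Δh| / L = 8.64 / 1731 = 0.00499.
Flow is from higher to lower head: from OW-1 toward OW-2, i.e. toward the north-west.

i ≈ 0.00499; groundwater flows toward the north-west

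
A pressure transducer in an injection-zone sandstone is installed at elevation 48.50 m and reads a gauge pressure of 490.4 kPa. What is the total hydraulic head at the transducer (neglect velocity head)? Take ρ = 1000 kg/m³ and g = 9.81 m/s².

h ≈ 98.49 m

ψ = P/(ρg) = 490.4×1000 / (1000 × 9.81) = 49.99 m.
h = z + ψ = 48.50 + 49.99 = 98.49 m.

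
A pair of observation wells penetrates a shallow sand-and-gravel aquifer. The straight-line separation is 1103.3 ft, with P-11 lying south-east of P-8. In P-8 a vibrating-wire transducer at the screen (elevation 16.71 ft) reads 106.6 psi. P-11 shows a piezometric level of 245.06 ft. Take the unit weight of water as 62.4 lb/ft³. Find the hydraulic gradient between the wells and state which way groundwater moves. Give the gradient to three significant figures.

Pressure head at P-8: ψ = 144·P/γ = 144 × 106.6 / 62.4 = 246.00 ft.
Total head at P-8: h = z + ψ = 16.71 + 246.00 = 262.71 ft.
Total head at P-11: h = 245.06 ft (water level in the piezometer is the total head).
Head difference: h(P-8) − h(P-11) = 262.71 − 245.06 = 17.65 ft.
Hydraulic gradient: i = |Δh| / L = 17.65 / 1103.3 = 0.0160.
Flow is from higher to lower head: from P-8 toward P-11, i.e. toward the south-east.

i ≈ 0.0160; groundwater flows toward the south-east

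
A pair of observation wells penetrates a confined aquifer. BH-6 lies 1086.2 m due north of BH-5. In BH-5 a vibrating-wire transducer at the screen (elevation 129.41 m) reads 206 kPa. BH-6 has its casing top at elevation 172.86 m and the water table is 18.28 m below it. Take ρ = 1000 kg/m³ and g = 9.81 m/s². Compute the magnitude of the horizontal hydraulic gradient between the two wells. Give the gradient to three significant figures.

i ≈ 0.00384

Pressure head at BH-5: ψ = P/(ρg) = 206×1000 / (1000 × 9.81) = 21.00 m.
Total head at BH-5: h = z + ψ = 129.41 + 21.00 = 150.41 m.
Total head at BH-6: h = 172.86 − 18.28 = 154.58 m.
Head difference: h(BH-5) − h(BH-6) = 150.41 − 154.58 = -4.17 m.
Hydraulic gradient: i = |Δh| / L = 4.17 / 1086.2 = 0.00384.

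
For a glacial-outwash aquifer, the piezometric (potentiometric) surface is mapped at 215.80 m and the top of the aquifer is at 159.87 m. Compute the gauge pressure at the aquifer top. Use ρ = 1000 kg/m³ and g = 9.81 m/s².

P ≈ 549 kPa

Pressure head at the aquifer top: ψ = h − z = 215.80 − 159.87 = 55.93 m.
P = ρgψ = 1000 × 9.81 × 55.93 = 548673 Pa ≈ 549 kPa.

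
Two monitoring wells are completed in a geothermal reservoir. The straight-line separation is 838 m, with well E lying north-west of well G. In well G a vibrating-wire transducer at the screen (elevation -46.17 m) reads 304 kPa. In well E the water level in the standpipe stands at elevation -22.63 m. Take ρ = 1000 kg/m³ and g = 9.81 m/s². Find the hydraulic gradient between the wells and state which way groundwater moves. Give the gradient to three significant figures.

i ≈ 0.00889; groundwater flows toward the north-west

Pressure head at well G: ψ = P/(ρg) = 304×1000 / (1000 × 9.81) = 30.99 m.
Total head at well G: h = z + ψ = -46.17 + 30.99 = -15.18 m.
Total head at well E: h = -22.63 m (water level in the piezometer is the total head).
Head difference: h(well G) − h(well E) = -15.18 − (-22.63) = 7.45 m.
Hydraulic gradient: i = |Δh| / L = 7.45 / 838 = 0.00889.
Flow is from higher to lower head: from well G toward well E, i.e. toward the north-west.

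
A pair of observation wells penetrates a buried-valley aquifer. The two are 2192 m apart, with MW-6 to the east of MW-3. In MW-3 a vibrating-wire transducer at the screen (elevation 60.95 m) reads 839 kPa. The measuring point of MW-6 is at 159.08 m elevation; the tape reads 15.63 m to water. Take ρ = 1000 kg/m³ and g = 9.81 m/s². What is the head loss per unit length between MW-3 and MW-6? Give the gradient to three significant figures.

Pressure head at MW-3: ψ = P/(ρg) = 839×1000 / (1000 × 9.81) = 85.52 m.
Total head at MW-3: h = z + ψ = 60.95 + 85.52 = 146.47 m.
Total head at MW-6: h = 159.08 − 15.63 = 143.45 m.
Head difference: h(MW-3) − h(MW-6) = 146.47 − 143.45 = 3.02 m.
Hydraulic gradient: i = |Δh| / L = 3.02 / 2192 = 0.00138.

i ≈ 0.00138 m/m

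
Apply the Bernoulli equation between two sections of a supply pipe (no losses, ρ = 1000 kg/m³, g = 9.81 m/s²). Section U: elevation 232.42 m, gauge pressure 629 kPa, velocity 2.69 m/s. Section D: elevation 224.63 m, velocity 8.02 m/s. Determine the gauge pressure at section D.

Pressure head at U: ψ₁ = P₁/(ρg) = 629×1000 / (1000 × 9.81) = 64.12 m.
Velocity heads: v₁²/2g = 2.69²/19.62 = 0.369 m; v₂²/2g = 8.02²/19.62 = 3.278 m.
Total head H = z₁ + ψ₁ + v₁²/2g = 232.42 + 64.12 + 0.369 = 296.91 m.
ψ₂ = H − z₂ − v₂²/2g = 296.91 − 224.63 − 3.278 = 69.00 m.
P₂ = ρgψ₂ = 1000 × 9.81 × 69.00 ≈ 677 kPa.

P₂ ≈ 677 kPa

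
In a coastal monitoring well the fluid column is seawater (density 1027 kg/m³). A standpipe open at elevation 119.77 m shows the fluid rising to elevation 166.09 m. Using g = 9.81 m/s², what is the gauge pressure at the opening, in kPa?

P ≈ 467 kPa

Pressure head ψ = h − z = 166.09 − 119.77 = 46.32 m.
P = ρgψ = 1027 × 9.81 × 46.32 = 466668 Pa ≈ 467 kPa.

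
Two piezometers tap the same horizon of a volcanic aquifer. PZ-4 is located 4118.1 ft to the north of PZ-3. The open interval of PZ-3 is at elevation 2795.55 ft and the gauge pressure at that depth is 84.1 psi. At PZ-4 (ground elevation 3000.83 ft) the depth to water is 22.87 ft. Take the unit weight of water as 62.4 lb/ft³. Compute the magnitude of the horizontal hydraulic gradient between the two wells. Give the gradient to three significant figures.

Pressure head at PZ-3: ψ = 144·P/γ = 144 × 84.1 / 62.4 = 194.08 ft.
Total head at PZ-3: h = z + ψ = 2795.55 + 194.08 = 2989.63 ft.
Total head at PZ-4: h = 3000.83 − 22.87 = 2977.96 ft.
Head difference: h(PZ-3) − h(PZ-4) = 2989.63 − 2977.96 = 11.67 ft.
Hydraulic gradient: i = |Δh| / L = 11.67 / 4118.1 = 0.00283.

i ≈ 0.00283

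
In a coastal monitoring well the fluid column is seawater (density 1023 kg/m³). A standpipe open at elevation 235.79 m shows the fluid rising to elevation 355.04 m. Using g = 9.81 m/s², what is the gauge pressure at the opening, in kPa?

Pressure head ψ = h − z = 355.04 − 235.79 = 119.25 m.
P = ρgψ = 1023 × 9.81 × 119.25 = 1196749 Pa ≈ 1200 kPa.

P ≈ 1200 kPa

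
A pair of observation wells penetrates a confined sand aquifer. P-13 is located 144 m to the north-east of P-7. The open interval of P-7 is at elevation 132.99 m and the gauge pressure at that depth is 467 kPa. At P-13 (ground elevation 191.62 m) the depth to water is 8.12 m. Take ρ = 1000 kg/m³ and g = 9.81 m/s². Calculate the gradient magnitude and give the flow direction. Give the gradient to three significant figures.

Pressure head at P-7: ψ = P/(ρg) = 467×1000 / (1000 × 9.81) = 47.60 m.
Total head at P-7: h = z + ψ = 132.99 + 47.60 = 180.59 m.
Total head at P-13: h = 191.62 − 8.12 = 183.50 m.
Head difference: h(P-7) − h(P-13) = 180.59 − 183.50 = -2.91 m.
Hydraulic gradient: i = |Δh| / L = 2.91 / 144 = 0.0202.
Flow is from higher to lower head: from P-13 toward P-7, i.e. toward the south-west.

i ≈ 0.0202; groundwater flows toward the south-west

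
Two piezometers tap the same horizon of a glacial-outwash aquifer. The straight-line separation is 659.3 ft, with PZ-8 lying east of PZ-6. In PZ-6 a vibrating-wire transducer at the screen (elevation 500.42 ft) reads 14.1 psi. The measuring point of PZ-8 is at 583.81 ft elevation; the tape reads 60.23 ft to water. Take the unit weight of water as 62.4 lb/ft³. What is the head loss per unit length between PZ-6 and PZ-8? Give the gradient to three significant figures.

i ≈ 0.0142 ft/ft

Pressure head at PZ-6: ψ = 144·P/γ = 144 × 14.1 / 62.4 = 32.54 ft.
Total head at PZ-6: h = z + ψ = 500.42 + 32.54 = 532.96 ft.
Total head at PZ-8: h = 583.81 − 60.23 = 523.58 ft.
Head difference: h(PZ-6) − h(PZ-8) = 532.96 − 523.58 = 9.38 ft.
Hydraulic gradient: i = |Δh| / L = 9.38 / 659.3 = 0.0142.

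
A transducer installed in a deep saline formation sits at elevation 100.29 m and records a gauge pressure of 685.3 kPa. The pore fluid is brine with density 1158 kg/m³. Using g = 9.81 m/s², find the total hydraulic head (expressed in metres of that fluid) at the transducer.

h ≈ 160.62 m

ψ = P/(ρg) = 685.3×1000 / (1158 × 9.81) = 60.33 m.
h = z + ψ = 100.29 + 60.33 = 160.62 m.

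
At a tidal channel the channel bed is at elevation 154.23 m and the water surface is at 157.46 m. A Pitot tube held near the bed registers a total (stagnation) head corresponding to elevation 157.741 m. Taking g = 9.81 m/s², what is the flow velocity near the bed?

Near the bed, under hydrostatic conditions, the piezometric head (z + ψ) equals the free-surface elevation, 157.46 m.
Velocity head = total − piezometric = 157.741 − 157.46 = 0.281 m.
v = √(2g·h_v) = √(2 × 9.81 × 0.281) = 2.35 m/s.

v ≈ 2.35 m/s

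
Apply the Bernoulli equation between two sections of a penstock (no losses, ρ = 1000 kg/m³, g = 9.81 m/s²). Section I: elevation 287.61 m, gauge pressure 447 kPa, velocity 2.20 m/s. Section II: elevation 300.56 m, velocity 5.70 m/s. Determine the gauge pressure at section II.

Pressure head at I: ψ₁ = P₁/(ρg) = 447×1000 / (1000 × 9.81) = 45.57 m.
Velocity heads: v₁²/2g = 2.20²/19.62 = 0.247 m; v₂²/2g = 5.70²/19.62 = 1.656 m.
Total head H = z₁ + ψ₁ + v₁²/2g = 287.61 + 45.57 + 0.247 = 333.43 m.
ψ₂ = H − z₂ − v₂²/2g = 333.43 − 300.56 − 1.656 = 31.21 m.
P₂ = ρgψ₂ = 1000 × 9.81 × 31.21 ≈ 306 kPa.

P₂ ≈ 306 kPa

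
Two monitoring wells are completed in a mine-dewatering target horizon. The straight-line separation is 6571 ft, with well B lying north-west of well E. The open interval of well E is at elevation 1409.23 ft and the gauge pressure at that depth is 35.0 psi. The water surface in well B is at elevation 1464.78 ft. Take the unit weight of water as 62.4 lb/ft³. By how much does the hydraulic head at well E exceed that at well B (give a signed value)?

Δh ≈ 25.22 ft

Pressure head at well E: ψ = 144·P/γ = 144 × 35.0 / 62.4 = 80.77 ft.
Total head at well E: h = z + ψ = 1409.23 + 80.77 = 1490.00 ft.
Total head at well B: h = 1464.78 ft (water level in the piezometer is the total head).
Head difference: h(well E) − h(well B) = 1490.00 − 1464.78 = 25.22 ft.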